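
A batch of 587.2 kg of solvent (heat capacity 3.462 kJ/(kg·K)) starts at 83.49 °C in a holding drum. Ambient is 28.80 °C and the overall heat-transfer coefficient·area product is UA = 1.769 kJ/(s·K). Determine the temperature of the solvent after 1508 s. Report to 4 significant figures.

43.52 °C

M c_p dT/dt = −UA(T − T_amb).
dT/dt = (T_ss − T)/τ with T_ss = T_amb = 28.8000 °C, τ = M c_p/UA = 587.2·3.462/1.769 = 1149.17 s.
T approaches T_ss exponentially: T(t) = T_ss + (T₀ − T_ss) e^(−t/τ).
T(1508) = 28.8000 + (54.6900)·0.269214 = 43.5233 °C.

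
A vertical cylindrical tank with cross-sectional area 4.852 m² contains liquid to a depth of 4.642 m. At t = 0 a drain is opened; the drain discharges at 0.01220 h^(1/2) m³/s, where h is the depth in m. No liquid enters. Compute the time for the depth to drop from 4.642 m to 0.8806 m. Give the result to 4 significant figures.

With no inflow, A dh/dt = −0.01220 √h.
This is separable: 2 d(√h)/dt = −0.01220/A, so √h = √h₀ − (0.01220/(2A)) t.
t = 2A(√h₀ − √h)/0.01220 = 2·4.852·(√4.642 − √0.8806)/0.01220
  = 9.70400 × (2.15453 − 0.938403) / 0.01220 = 967.320 s.

967.3 s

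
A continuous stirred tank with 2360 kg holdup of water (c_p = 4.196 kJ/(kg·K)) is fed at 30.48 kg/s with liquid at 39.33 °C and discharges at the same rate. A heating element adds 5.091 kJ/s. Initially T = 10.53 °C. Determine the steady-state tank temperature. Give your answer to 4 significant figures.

39.37 °C

First-law balance (no shaft work): M c_p dT/dt = ṁ c_p (T_in − T) + 5.091.
At steady state dT/dt = 0 ⇒ T_ss = T_in + Q̇/(ṁ c_p) = 39.33 + 5.091/(30.48·4.196) = 39.3698 °C.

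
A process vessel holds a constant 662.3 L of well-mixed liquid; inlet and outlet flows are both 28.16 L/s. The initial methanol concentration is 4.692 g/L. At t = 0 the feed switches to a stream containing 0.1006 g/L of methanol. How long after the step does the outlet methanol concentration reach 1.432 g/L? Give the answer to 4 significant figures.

29.12 s

Species balance on the tank: V dC/dt = Q(C_in − C), so τ = V/Q = 23.5192 s.
C(t) = C_in + (C₀ − C_in) e^(−t/τ). Set C = 1.432 and solve for t:
e^(−t/τ) = (C − C_in)/(C₀ − C_in) = (1.432 − 0.1006)/(4.692 − 0.1006) = 0.289977
t = −τ ln(…) = 23.5192 × 1.23795 = 29.1157 s.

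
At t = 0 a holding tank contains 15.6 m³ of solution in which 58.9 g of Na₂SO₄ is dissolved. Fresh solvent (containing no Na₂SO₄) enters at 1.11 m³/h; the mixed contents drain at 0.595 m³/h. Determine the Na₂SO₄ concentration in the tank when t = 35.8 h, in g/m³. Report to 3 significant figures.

Let m(t) be the amount of Na₂SO₄. Volume: V(t) = V₀ + (Q_in − Q_out) t = 15.6 + 0.51500 t; V(35.8) = 34.037 m³.
No Na₂SO₄ enters, so dm/dt = −Q_out · (m/V).
dm/m = −Q_out dt/(V₀ + 0.51500 t); integrating gives ln(m/m₀) = −(Q_out/(Q_in−Q_out)) ln(V/V₀).
m = m₀ (V₀/V)^(Q_out/(Q_in−Q_out)) = 58.9 × (15.6/34.037)^(1.1553) = 23.914 g.
C = m/V = 23.914/34.037 = 0.70259 g/m³.

0.703 g/m³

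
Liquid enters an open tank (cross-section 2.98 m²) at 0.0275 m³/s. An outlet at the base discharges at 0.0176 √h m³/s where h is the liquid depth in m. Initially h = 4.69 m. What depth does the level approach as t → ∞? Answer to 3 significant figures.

Level balance: A dh/dt = 0.0275 − 0.0176 √h. Setting dh/dt = 0:
Q_in = 0.0176 √h_ss ⇒ √h_ss = 0.0275/0.0176 = 1.5625.
h_ss = 1.5625² = 2.4414 m. (Since h₀ = 4.69 m > h_ss, the level will fall toward this value.)

2.44 m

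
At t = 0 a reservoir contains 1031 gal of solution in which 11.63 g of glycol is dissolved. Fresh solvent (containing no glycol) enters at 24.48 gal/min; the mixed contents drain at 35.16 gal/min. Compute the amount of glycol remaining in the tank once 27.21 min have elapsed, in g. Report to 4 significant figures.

3.910 g

Total volume: dV/dt = Q_in − Q_out = -10.6800 gal/min, so V(t) = 1031 − 10.6800 t and V(27.21) = 740.397 gal.
Solute balance: dm/dt = 0 − Q_out C = −Q_out m/V(t).
Separate: dm/m = −Q_out dt/V(t) ⇒ ln(m/m₀) = −(Q_out/(Q_in−Q_out)) ln(V/V₀).
m = m₀ (V₀/V)^(Q_out/(Q_in−Q_out)) = 11.63 × (1031/740.397)^(-3.29213) = 3.91013 g.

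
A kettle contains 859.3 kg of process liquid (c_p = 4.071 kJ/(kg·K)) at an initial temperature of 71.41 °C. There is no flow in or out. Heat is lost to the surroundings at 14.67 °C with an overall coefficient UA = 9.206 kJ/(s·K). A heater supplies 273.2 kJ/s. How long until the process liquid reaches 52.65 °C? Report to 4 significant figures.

Lumped-capacitance energy balance: M c_p dT/dt = UA(T_amb − T) + Q̇.
τ = M c_p/UA = 379.992 s; T_ss = T_amb + Q̇/UA = 14.67 + 273.2/9.206 = 44.3463 °C.
T(t) = T_ss + (T₀ − T_ss)e^(−t/τ); set T = 52.65:
t = −τ ln[(T − T_ss)/(T₀ − T_ss)] = −379.992 · ln(0.306821) = 448.958 s.

449.0 s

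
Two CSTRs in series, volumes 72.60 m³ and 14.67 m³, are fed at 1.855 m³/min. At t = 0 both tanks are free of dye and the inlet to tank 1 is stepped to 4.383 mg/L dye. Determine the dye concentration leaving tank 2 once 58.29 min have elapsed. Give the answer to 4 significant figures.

Species balance on tank i: dCᵢ/dt = (Cᵢ₋₁ − Cᵢ)/τᵢ with τᵢ = Vᵢ/Q.
τ₁ = 72.60/1.855 = 39.1375 min; τ₂ = 14.67/1.855 = 7.90836 min.
Solving the cascade with C₁(0)=C₂(0)=0 gives C₂(t) = C_in[1 − (τ₁ e^(−t/τ₁) − τ₂ e^(−t/τ₂))/(τ₁ − τ₂)].
At t = 58.29: e^(−t/τ₁) = 0.225516, e^(−t/τ₂) = 0.000629437.
C₂ = 4.383·[1 − (39.1375·0.225516 − 7.90836·0.000629437)/(31.2291)] = 4.383·0.717535 = 3.14496 mg/L.

3.145 mg/L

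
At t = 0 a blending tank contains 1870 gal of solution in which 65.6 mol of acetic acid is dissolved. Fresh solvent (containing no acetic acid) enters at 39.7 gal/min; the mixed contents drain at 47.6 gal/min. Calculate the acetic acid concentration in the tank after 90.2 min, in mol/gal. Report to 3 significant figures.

0.00315 mol/gal

Total volume: dV/dt = Q_in − Q_out = -7.9000 gal/min, so V(t) = 1870 − 7.9000 t and V(90.2) = 1157.4 gal.
Species balance (pure solvent in): dm/dt = −Q_out · m/V(t).
dm/m = −Q_out dt/(V₀ − 7.9000 t); integrating gives ln(m/m₀) = −(Q_out/(Q_in−Q_out)) ln(V/V₀).
m = m₀ (V₀/V)^(Q_out/(Q_in−Q_out)) = 65.6 × (1870/1157.4)^(-6.0253) = 3.6436 mol.
C = m/V = 3.6436/1157.4 = 0.0031480 mol/gal.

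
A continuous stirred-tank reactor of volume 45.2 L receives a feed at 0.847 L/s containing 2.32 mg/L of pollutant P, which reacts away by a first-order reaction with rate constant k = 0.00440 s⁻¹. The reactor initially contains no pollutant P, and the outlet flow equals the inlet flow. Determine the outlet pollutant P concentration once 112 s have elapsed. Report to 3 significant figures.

1.74 mg/L

Accumulation = in − out − consumed: V dC/dt = Q C_in − Q C − k V C.
This is linear with rate a = Q/V + k = 0.023139 s⁻¹.
C_ss = Q C_in/(Q + kV) = 1.8788 mg/L; C(t) = C_ss + (C₀ − C_ss) e^(−a t).
C(112) = 1.8788 + (-1.8788)·e^(−0.023139·112) = 1.8788 + (-1.8788)·0.074903 = 1.7381 mg/L.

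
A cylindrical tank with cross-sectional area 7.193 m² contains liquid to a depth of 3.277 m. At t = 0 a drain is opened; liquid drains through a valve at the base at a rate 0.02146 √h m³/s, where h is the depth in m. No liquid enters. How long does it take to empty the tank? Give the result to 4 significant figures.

A dh/dt = −Q_out = −0.02146 √h.
This is separable: 2 d(√h)/dt = −0.02146/A, so √h = √h₀ − (0.02146/(2A)) t.
Set h = 0: 2√h₀ = (0.02146/A) t_empty ⇒ t_empty = 2A√h₀/0.02146.
t_empty = 2·7.193·√3.277/0.02146 = 14.3860·1.81025/0.02146 = 1213.52 s.

1214 s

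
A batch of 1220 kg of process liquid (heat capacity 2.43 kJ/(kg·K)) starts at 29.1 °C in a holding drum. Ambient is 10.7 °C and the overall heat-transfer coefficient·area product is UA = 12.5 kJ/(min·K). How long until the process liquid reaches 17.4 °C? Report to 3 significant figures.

Heat balance on the well-mixed liquid: M c_p dT/dt = −UA(T − T_amb).
τ = M c_p/UA = 237.17 min; T_ss = T_amb = 10.700 °C.
T(t) = T_ss + (T₀ − T_ss)e^(−t/τ); set T = 17.4:
t = −τ ln[(T − T_ss)/(T₀ − T_ss)] = −237.17 · ln(0.36413) = 239.60 min.

240 min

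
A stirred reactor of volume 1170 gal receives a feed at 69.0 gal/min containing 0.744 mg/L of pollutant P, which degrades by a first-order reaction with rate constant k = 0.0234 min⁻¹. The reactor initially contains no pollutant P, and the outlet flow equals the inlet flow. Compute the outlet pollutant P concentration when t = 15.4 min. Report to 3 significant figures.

0.383 mg/L

Species balance: V dC/dt = Q C_in − Q C − k V C.
This is linear with rate a = Q/V + k = 0.082374 min⁻¹.
C_ss = Q C_in/(Q + kV) = 0.53265 mg/L; C(t) = C_ss + (C₀ − C_ss) e^(−a t).
C(15.4) = 0.53265 + (-0.53265)·e^(−0.082374·15.4) = 0.53265 + (-0.53265)·0.28123 = 0.38285 mg/L.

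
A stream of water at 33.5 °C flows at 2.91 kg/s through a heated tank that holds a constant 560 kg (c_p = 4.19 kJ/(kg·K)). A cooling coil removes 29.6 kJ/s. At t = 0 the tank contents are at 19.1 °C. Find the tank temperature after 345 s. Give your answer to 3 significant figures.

M c_p dT/dt = ṁ c_p (T_in − T) − Q̇.
τ = M/ṁ = 192.44 s; T_ss = T_in − Q̇/(ṁ c_p) = 33.5 − 29.6/(2.91·4.19) = 31.072 °C.
Solution: T(t) = T_ss + (T₀ − T_ss) e^(−t/τ).
T(345) = 31.072 + (-11.972)·e^(−345/192.44) = 31.072 + (-11.972)·0.16650 = 29.079 °C.

29.1 °C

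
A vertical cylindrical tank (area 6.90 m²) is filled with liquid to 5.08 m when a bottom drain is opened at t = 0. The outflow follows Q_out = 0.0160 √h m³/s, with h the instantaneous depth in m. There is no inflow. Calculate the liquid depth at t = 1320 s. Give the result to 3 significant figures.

0.523 m

With no inflow, A dh/dt = −0.0160 √h.
∫ h^(−1/2) dh = −(0.0160/A) ∫ dt, giving 2√h = 2√h₀ − (0.0160/A) t.
√h = √5.08 − 0.0160·1320/(2·6.90) = 2.2539 − 1.5304 = 0.72345.
h = 0.72345² = 0.52338 m.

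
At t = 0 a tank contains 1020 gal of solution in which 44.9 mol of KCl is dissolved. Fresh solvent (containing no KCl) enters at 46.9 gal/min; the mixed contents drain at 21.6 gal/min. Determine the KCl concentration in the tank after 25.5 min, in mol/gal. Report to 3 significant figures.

0.0177 mol/gal

Total volume: dV/dt = Q_in − Q_out = 25.300 gal/min, so V(t) = 1020 + 25.300 t and V(25.5) = 1665.2 gal.
Species balance (pure solvent in): dm/dt = −Q_out · m/V(t).
dm/m = −Q_out dt/(V₀ + 25.300 t); integrating gives ln(m/m₀) = −(Q_out/(Q_in−Q_out)) ln(V/V₀).
m = m₀ (V₀/V)^(Q_out/(Q_in−Q_out)) = 44.9 × (1020/1665.2)^(0.85375) = 29.548 mol.
C = m/V = 29.548/1665.2 = 0.017745 mol/gal.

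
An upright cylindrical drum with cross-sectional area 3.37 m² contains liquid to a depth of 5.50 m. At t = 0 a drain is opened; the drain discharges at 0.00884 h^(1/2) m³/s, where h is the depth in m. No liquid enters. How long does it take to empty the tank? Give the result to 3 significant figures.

With no inflow, A dh/dt = −0.00884 √h.
This is separable: 2 d(√h)/dt = −0.00884/A, so √h = √h₀ − (0.00884/(2A)) t.
Set h = 0: 2√h₀ = (0.00884/A) t_empty ⇒ t_empty = 2A√h₀/0.00884.
t_empty = 2·3.37·√5.50/0.00884 = 6.7400·2.3452/0.00884 = 1788.1 s.

1790 s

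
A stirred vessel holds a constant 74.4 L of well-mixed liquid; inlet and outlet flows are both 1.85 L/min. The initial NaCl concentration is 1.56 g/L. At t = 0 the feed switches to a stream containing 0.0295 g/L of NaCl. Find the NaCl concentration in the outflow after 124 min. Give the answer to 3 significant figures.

Species balance on the tank: V dC/dt = Q(C_in − C).
So dC/dt = (C_in − C)/τ with τ = V/Q = 74.4/1.85 = 40.216 min.
This is linear first-order; C(t) = C_in + (C₀ − C_in) e^(−t/τ).
C(124) = 0.0295 + (1.56 − 0.0295)·e^(−124/40.216) = 0.0295 + (1.5305)·0.045806 = 0.099607 g/L.

0.0996 g/L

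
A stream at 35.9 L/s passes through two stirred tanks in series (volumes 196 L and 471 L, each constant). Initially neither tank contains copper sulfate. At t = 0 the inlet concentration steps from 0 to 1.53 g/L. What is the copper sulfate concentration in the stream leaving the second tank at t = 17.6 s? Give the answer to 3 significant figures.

0.888 g/L

Time constants: τᵢ = Vᵢ/Q for each well-mixed tank.
τ₁ = 196/35.9 = 5.4596 s; τ₂ = 471/35.9 = 13.120 s.
Solving the cascade with C₁(0)=C₂(0)=0 gives C₂(t) = C_in[1 − (τ₁ e^(−t/τ₁) − τ₂ e^(−t/τ₂))/(τ₁ − τ₂)].
At t = 17.6: e^(−t/τ₁) = 0.039809, e^(−t/τ₂) = 0.26146.
C₂ = 1.53·[1 − (5.4596·0.039809 − 13.120·0.26146)/(-7.6602)] = 1.53·0.58057 = 0.88827 g/L.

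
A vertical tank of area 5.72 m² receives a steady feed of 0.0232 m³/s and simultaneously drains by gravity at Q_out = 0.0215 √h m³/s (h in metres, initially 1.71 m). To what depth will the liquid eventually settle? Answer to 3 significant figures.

1.16 m

Level balance: A dh/dt = 0.0232 − 0.0215 √h. Setting dh/dt = 0:
Q_in = 0.0215 √h_ss ⇒ √h_ss = 0.0232/0.0215 = 1.0791.
h_ss = 1.0791² = 1.1644 m. (Since h₀ = 1.71 m > h_ss, the level will fall toward this value.)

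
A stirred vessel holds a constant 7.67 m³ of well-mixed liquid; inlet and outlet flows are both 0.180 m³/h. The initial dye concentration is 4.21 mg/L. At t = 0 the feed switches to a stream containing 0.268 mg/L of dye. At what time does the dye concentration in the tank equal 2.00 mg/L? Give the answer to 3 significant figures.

35.0 h

Species balance: V dC/dt = Q(C_in − C) ⇒ τ = V/Q = 42.611 h.
C(t) = C_in + (C₀ − C_in) e^(−t/τ). Set C = 2.00 and solve for t:
e^(−t/τ) = (C − C_in)/(C₀ − C_in) = (2.00 − 0.268)/(4.21 − 0.268) = 0.43937
t = −τ ln(…) = 42.611 × 0.82241 = 35.044 h.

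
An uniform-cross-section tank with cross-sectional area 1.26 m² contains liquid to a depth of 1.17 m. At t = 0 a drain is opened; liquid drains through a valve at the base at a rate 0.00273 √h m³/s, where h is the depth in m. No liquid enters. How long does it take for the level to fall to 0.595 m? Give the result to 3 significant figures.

286 s

With no inflow, A dh/dt = −0.00273 √h.
This is separable: 2 d(√h)/dt = −0.00273/A, so √h = √h₀ − (0.00273/(2A)) t.
t = 2A(√h₀ − √h)/0.00273 = 2·1.26·(√1.17 − √0.595)/0.00273
  = 2.5200 × (1.0817 − 0.77136) / 0.00273 = 286.43 s.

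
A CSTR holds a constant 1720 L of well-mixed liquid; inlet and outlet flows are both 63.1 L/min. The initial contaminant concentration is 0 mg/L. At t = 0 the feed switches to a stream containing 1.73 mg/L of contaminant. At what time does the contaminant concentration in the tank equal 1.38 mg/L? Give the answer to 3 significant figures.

43.6 min

Transient balance on the dissolved component: V dC/dt = Q(C_in − C), so τ = V/Q = 27.258 min.
C(t) = C_in + (C₀ − C_in) e^(−t/τ). Set C = 1.38 and solve for t:
e^(−t/τ) = (C − C_in)/(C₀ − C_in) = (1.38 − 1.73)/(0 − 1.73) = 0.20231
t = −τ ln(…) = 27.258 × 1.5979 = 43.557 min.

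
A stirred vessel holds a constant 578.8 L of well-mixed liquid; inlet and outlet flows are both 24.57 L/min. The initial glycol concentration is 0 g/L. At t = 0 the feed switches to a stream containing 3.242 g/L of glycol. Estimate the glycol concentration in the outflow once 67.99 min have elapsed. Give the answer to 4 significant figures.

3.061 g/L

Species balance on the tank: V dC/dt = Q(C_in − C).
So dC/dt = (C_in − C)/τ with τ = V/Q = 578.8/24.57 = 23.5572 min.
Solution: C(t) = C_in + (C₀ − C_in) e^(−t/τ).
C(67.99) = 3.242 + (0 − 3.242)·e^(−67.99/23.5572) = 3.242 + (-3.24200)·0.0557896 = 3.06113 g/L.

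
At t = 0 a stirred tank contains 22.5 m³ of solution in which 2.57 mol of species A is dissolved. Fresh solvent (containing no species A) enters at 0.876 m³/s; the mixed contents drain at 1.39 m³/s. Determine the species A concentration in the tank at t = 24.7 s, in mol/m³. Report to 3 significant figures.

0.0277 mol/m³

Let m(t) be the amount of species A. Volume: V(t) = V₀ + (Q_in − Q_out) t = 22.5 − 0.51400 t; V(24.7) = 9.8042 m³.
Species balance (pure solvent in): dm/dt = −Q_out · m/V(t).
Separate: dm/m = −Q_out dt/V(t) ⇒ ln(m/m₀) = −(Q_out/(Q_in−Q_out)) ln(V/V₀).
m = m₀ (V₀/V)^(Q_out/(Q_in−Q_out)) = 2.57 × (22.5/9.8042)^(-2.7043) = 0.27184 mol.
C = m/V = 0.27184/9.8042 = 0.027727 mol/m³.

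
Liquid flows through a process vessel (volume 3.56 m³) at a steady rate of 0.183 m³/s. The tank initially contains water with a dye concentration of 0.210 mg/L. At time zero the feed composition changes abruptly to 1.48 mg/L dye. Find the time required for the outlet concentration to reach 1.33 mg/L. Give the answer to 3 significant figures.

41.6 s

Species balance: V dC/dt = Q(C_in − C) ⇒ τ = V/Q = 19.454 s.
C(t) = C_in + (C₀ − C_in) e^(−t/τ). Set C = 1.33 and solve for t:
e^(−t/τ) = (C − C_in)/(C₀ − C_in) = (1.33 − 1.48)/(0.210 − 1.48) = 0.11811
t = −τ ln(…) = 19.454 × 2.1361 = 41.555 s.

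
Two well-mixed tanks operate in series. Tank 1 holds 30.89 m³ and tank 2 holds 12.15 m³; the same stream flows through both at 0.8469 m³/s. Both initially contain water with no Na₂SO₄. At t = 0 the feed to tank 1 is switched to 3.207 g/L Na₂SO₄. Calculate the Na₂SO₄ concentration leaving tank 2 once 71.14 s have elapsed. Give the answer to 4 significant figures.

Species balance on tank i: dCᵢ/dt = (Cᵢ₋₁ − Cᵢ)/τᵢ with τᵢ = Vᵢ/Q.
τ₁ = 30.89/0.8469 = 36.4742 s; τ₂ = 12.15/0.8469 = 14.3464 s.
Tank 1: C₁ = C_in(1 − e^(−t/τ₁)). Tank 2 (τ₁ ≠ τ₂): C₂ = C_in[1 − (τ₁ e^(−t/τ₁) − τ₂ e^(−t/τ₂))/(τ₁ − τ₂)].
At t = 71.14: e^(−t/τ₁) = 0.142214, e^(−t/τ₂) = 0.00702190.
C₂ = 3.207·[1 − (36.4742·0.142214 − 14.3464·0.00702190)/(22.1278)] = 3.207·0.770134 = 2.46982 g/L.

2.470 g/L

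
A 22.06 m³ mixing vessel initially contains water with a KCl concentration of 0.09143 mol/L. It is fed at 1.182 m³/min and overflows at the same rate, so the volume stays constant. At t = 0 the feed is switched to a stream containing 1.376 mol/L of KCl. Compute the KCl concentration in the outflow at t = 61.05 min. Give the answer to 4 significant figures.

Accumulation = in − out for the solute gives V dC/dt = Q(C_in − C).
Rewrite as dC/dt + C/τ = C_in/τ, τ = V/Q = 18.6633 min.
Integrating: C(t) = C_in + (C₀ − C_in) e^(−t/τ).
C(61.05) = 1.376 + (0.09143 − 1.376)·e^(−61.05/18.6633) = 1.376 + (-1.28457)·0.0379636 = 1.32723 mol/L.

1.327 mol/L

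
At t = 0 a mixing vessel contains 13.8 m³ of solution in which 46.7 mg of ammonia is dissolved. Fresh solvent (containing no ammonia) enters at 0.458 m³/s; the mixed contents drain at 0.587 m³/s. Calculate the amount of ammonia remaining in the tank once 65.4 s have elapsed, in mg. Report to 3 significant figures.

0.633 mg

Let m(t) be the amount of ammonia. Volume: V(t) = V₀ + (Q_in − Q_out) t = 13.8 − 0.12900 t; V(65.4) = 5.3634 m³.
Solute balance: dm/dt = 0 − Q_out C = −Q_out m/V(t).
Separate: dm/m = −Q_out dt/V(t) ⇒ ln(m/m₀) = −(Q_out/(Q_in−Q_out)) ln(V/V₀).
m = m₀ (V₀/V)^(Q_out/(Q_in−Q_out)) = 46.7 × (13.8/5.3634)^(-4.5504) = 0.63337 mg.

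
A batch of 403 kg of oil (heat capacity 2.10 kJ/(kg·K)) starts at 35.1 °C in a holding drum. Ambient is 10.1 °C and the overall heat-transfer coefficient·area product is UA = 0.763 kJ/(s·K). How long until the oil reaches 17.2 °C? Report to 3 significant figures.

M c_p dT/dt = −UA(T − T_amb).
τ = M c_p/UA = 1109.2 s; T_ss = T_amb = 10.100 °C.
T(t) = T_ss + (T₀ − T_ss)e^(−t/τ); set T = 17.2:
t = −τ ln[(T − T_ss)/(T₀ − T_ss)] = −1109.2 · ln(0.28400) = 1396.2 s.

1400 s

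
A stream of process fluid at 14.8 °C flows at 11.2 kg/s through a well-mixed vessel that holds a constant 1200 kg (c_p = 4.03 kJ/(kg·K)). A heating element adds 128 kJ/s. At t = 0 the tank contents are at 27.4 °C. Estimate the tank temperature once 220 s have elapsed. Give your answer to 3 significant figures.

18.9 °C

First-law balance (no shaft work): M c_p dT/dt = ṁ c_p (T_in − T) + 128.
Rearrange: dT/dt = (T_ss − T)/τ with τ = M/ṁ = 107.14 s and T_ss = T_in + Q̇/(ṁ c_p) = 17.636 °C.
Solution: T(t) = T_ss + (T₀ − T_ss) e^(−t/τ).
T(220) = 17.636 + (9.7641)·e^(−220/107.14) = 17.636 + (9.7641)·0.12831 = 18.889 °C.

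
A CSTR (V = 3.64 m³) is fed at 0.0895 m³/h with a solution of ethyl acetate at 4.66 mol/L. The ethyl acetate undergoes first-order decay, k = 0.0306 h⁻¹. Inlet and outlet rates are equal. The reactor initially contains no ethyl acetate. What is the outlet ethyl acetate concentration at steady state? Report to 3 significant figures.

2.08 mol/L

Species balance: V dC/dt = Q C_in − Q C − k V C.
At steady state: 0 = Q C_in − (Q + kV) C_ss, so C_ss = Q C_in/(Q + kV).
C_ss = 0.0895·4.66/(0.0895 + 0.0306·3.64) = 0.41707/0.20088 = 2.0762 mol/L.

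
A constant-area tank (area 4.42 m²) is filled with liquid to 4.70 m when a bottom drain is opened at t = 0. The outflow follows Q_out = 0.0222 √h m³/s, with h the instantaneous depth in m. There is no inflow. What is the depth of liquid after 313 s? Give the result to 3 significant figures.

Mass balance (ρ constant): A dh/dt = −0.0222 √h.
∫ h^(−1/2) dh = −(0.0222/A) ∫ dt, giving 2√h = 2√h₀ − (0.0222/A) t.
√h = √4.70 − 0.0222·313/(2·4.42) = 2.1679 − 0.78604 = 1.3819.
h = 1.3819² = 1.9097 m.

1.91 m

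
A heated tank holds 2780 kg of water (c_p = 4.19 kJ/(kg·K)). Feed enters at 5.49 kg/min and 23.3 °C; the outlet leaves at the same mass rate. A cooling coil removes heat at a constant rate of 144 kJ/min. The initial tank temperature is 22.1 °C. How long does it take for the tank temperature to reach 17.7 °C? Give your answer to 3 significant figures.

1030 min

First-law balance (no shaft work): M c_p dT/dt = ṁ c_p (T_in − T) − 144.
τ = M/ṁ = 506.38 min; T_ss = T_in − Q̇/(ṁ c_p) = 17.040 °C.
T(t) = T_ss + (T₀ − T_ss) e^(−t/τ). Set T = 17.7:
e^(−t/τ) = (17.7 − 17.040)/(22.1 − 17.040) = 0.13044
t = −506.38 · ln(0.13044) = 1031.4 min.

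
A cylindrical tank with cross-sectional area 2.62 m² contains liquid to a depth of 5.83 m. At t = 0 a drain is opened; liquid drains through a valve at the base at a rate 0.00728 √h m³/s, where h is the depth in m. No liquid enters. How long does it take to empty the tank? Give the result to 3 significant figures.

With no inflow, A dh/dt = −0.00728 √h.
Separate and integrate: 2(√h − √h₀) = −(0.00728/A) t.
Set h = 0: 2√h₀ = (0.00728/A) t_empty ⇒ t_empty = 2A√h₀/0.00728.
t_empty = 2·2.62·√5.83/0.00728 = 5.2400·2.4145/0.00728 = 1737.9 s.

1740 s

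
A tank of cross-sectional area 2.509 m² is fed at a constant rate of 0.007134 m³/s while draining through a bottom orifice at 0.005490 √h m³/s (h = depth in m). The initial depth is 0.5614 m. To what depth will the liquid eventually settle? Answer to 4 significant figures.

1.689 m

A dh/dt = Q_in − 0.005490 √h. Steady state requires inflow = outflow:
Q_in = 0.005490 √h_ss ⇒ √h_ss = 0.007134/0.005490 = 1.29945.
h_ss = 1.29945² = 1.68858 m. (Since h₀ = 0.5614 m < h_ss, the level will rise toward this value.)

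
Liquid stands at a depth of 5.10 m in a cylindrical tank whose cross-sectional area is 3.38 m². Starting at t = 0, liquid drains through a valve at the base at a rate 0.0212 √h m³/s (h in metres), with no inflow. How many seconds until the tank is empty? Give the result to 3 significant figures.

Unsteady balance on liquid volume: A dh/dt = −0.0212 √h.
Separate and integrate: 2(√h − √h₀) = −(0.0212/A) t.
Tank is empty when √h = 0: t_empty = 2A√h₀/0.0212.
t_empty = 2·3.38·√5.10/0.0212 = 6.7600·2.2583/0.0212 = 720.11 s.

720 s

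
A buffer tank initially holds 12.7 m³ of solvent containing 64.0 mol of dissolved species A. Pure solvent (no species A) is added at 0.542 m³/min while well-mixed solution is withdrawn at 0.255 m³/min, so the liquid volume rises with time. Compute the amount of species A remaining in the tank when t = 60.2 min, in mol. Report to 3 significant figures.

Total volume: dV/dt = Q_in − Q_out = 0.28700 m³/min, so V(t) = 12.7 + 0.28700 t and V(60.2) = 29.977 m³.
Species balance (pure solvent in): dm/dt = −Q_out · m/V(t).
Separate: dm/m = −Q_out dt/V(t) ⇒ ln(m/m₀) = −(Q_out/(Q_in−Q_out)) ln(V/V₀).
m = m₀ (V₀/V)^(Q_out/(Q_in−Q_out)) = 64.0 × (12.7/29.977)^(0.88850) = 29.839 mol.

29.8 mol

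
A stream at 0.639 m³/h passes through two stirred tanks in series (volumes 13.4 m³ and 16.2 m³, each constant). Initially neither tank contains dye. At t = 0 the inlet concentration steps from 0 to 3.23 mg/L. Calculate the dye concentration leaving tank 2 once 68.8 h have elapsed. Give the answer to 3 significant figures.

Each tank obeys Vᵢ dCᵢ/dt = Q(Cᵢ₋₁ − Cᵢ), so τᵢ = Vᵢ/Q.
τ₁ = 13.4/0.639 = 20.970 h; τ₂ = 16.2/0.639 = 25.352 h.
Tank 1: C₁ = C_in(1 − e^(−t/τ₁)). Tank 2 (τ₁ ≠ τ₂): C₂ = C_in[1 − (τ₁ e^(−t/τ₁) − τ₂ e^(−t/τ₂))/(τ₁ − τ₂)].
At t = 68.8: e^(−t/τ₁) = 0.037597, e^(−t/τ₂) = 0.066286.
C₂ = 3.23·[1 − (20.970·0.037597 − 25.352·0.066286)/(-4.3818)] = 3.23·0.79642 = 2.5724 mg/L.

2.57 mg/L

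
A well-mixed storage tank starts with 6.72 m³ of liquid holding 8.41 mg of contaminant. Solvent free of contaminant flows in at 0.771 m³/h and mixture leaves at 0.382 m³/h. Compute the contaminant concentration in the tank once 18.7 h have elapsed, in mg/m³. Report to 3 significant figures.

Let m(t) be the amount of contaminant. Volume: V(t) = V₀ + (Q_in − Q_out) t = 6.72 + 0.38900 t; V(18.7) = 13.994 m³.
Species balance (pure solvent in): dm/dt = −Q_out · m/V(t).
dm/m = −Q_out dt/(V₀ + 0.38900 t); integrating gives ln(m/m₀) = −(Q_out/(Q_in−Q_out)) ln(V/V₀).
m = m₀ (V₀/V)^(Q_out/(Q_in−Q_out)) = 8.41 × (6.72/13.994)^(0.98201) = 4.0921 mg.
C = m/V = 4.0921/13.994 = 0.29241 mg/m³.

0.292 mg/m³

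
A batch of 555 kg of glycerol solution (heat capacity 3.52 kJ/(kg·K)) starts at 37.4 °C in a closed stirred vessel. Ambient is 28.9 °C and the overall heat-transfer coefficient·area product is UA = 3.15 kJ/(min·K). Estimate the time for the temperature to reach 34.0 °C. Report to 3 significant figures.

317 min

M c_p dT/dt = −UA(T − T_amb).
τ = M c_p/UA = 620.19 min; T_ss = T_amb = 28.900 °C.
T(t) = T_ss + (T₀ − T_ss)e^(−t/τ); set T = 34.0:
t = −τ ln[(T − T_ss)/(T₀ − T_ss)] = −620.19 · ln(0.60000) = 316.81 min.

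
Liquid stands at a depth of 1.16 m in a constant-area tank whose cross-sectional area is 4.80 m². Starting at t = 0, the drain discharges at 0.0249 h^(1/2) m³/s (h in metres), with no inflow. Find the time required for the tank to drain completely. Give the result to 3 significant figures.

With no inflow, A dh/dt = −0.0249 √h.
This is separable: 2 d(√h)/dt = −0.0249/A, so √h = √h₀ − (0.0249/(2A)) t.
Tank is empty when √h = 0: t_empty = 2A√h₀/0.0249.
t_empty = 2·4.80·√1.16/0.0249 = 9.6000·1.0770/0.0249 = 415.24 s.

415 s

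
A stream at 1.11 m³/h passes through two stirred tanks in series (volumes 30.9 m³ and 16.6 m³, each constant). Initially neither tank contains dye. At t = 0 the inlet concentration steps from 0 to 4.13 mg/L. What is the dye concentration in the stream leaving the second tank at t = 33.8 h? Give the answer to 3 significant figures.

1.98 mg/L

Species balance on tank i: dCᵢ/dt = (Cᵢ₋₁ − Cᵢ)/τᵢ with τᵢ = Vᵢ/Q.
τ₁ = 30.9/1.11 = 27.838 h; τ₂ = 16.6/1.11 = 14.955 h.
Tank 1: C₁ = C_in(1 − e^(−t/τ₁)). Tank 2 (τ₁ ≠ τ₂): C₂ = C_in[1 − (τ₁ e^(−t/τ₁) − τ₂ e^(−t/τ₂))/(τ₁ − τ₂)].
At t = 33.8: e^(−t/τ₁) = 0.29695, e^(−t/τ₂) = 0.10434.
C₂ = 4.13·[1 − (27.838·0.29695 − 14.955·0.10434)/(12.883)] = 4.13·0.47945 = 1.9801 mg/L.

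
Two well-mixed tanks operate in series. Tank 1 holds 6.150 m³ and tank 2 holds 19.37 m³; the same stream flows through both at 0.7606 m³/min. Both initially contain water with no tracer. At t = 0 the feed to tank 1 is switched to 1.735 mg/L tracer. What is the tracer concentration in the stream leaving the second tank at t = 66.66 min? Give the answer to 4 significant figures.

Time constants: τᵢ = Vᵢ/Q for each well-mixed tank.
τ₁ = 6.150/0.7606 = 8.08572 min; τ₂ = 19.37/0.7606 = 25.4667 min.
Solving the cascade with C₁(0)=C₂(0)=0 gives C₂(t) = C_in[1 − (τ₁ e^(−t/τ₁) − τ₂ e^(−t/τ₂))/(τ₁ − τ₂)].
At t = 66.66: e^(−t/τ₁) = 0.000262788, e^(−t/τ₂) = 0.0729828.
C₂ = 1.735·[1 − (8.08572·0.000262788 − 25.4667·0.0729828)/(-17.3810)] = 1.735·0.893188 = 1.54968 mg/L.

1.550 mg/L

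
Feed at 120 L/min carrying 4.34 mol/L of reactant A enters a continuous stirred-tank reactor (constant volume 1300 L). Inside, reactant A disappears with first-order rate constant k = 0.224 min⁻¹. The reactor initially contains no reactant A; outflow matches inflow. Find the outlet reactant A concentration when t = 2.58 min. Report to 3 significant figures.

V dC/dt = Q(C_in − C) − k V C.
This is linear with rate a = Q/V + k = 0.31631 min⁻¹.
C_ss = Q C_in/(Q + kV) = 1.2665 mol/L; C(t) = C_ss + (C₀ − C_ss) e^(−a t).
C(2.58) = 1.2665 + (-1.2665)·e^(−0.31631·2.58) = 1.2665 + (-1.2665)·0.44216 = 0.70652 mol/L.

0.707 mol/L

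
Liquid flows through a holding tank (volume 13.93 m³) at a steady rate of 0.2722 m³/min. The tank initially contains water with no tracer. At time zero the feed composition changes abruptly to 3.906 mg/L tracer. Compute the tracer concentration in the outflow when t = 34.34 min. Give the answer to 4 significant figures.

1.909 mg/L

Species balance on the tank: V dC/dt = Q(C_in − C).
Time constant τ = V/Q = 13.93/0.2722 = 51.1756 min.
Integrating: C(t) = C_in + (C₀ − C_in) e^(−t/τ).
C(34.34) = 3.906 + (0 − 3.906)·e^(−34.34/51.1756) = 3.906 + (-3.90600)·0.511185 = 1.90931 mg/L.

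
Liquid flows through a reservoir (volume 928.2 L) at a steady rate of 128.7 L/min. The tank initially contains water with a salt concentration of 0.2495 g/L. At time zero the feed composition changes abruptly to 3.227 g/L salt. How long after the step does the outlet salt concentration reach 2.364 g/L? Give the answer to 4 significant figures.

Mass balance on the solute (V constant): V dC/dt = Q(C_in − C), so τ = V/Q = 7.21212 min.
C(t) = C_in + (C₀ − C_in) e^(−t/τ). Set C = 2.364 and solve for t:
e^(−t/τ) = (C − C_in)/(C₀ − C_in) = (2.364 − 3.227)/(0.2495 − 3.227) = 0.289840
t = −τ ln(…) = 7.21212 × 1.23842 = 8.93167 min.

8.932 min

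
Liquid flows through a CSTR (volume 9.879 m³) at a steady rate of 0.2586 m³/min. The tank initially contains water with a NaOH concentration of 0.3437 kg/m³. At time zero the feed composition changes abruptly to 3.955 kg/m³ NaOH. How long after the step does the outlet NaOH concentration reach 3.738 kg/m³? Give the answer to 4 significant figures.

107.4 min

Species balance: V dC/dt = Q(C_in − C) ⇒ τ = V/Q = 38.2019 min.
C(t) = C_in + (C₀ − C_in) e^(−t/τ). Set C = 3.738 and solve for t:
e^(−t/τ) = (C − C_in)/(C₀ − C_in) = (3.738 − 3.955)/(0.3437 − 3.955) = 0.0600892
t = −τ ln(…) = 38.2019 × 2.81193 = 107.421 min.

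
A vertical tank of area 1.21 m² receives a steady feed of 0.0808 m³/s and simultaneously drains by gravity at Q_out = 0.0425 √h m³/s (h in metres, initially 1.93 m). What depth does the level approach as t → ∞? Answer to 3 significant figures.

Level balance: A dh/dt = 0.0808 − 0.0425 √h. Setting dh/dt = 0:
Q_in = 0.0425 √h_ss ⇒ √h_ss = 0.0808/0.0425 = 1.9012.
h_ss = 1.9012² = 3.6145 m. (Since h₀ = 1.93 m < h_ss, the level will rise toward this value.)

3.61 m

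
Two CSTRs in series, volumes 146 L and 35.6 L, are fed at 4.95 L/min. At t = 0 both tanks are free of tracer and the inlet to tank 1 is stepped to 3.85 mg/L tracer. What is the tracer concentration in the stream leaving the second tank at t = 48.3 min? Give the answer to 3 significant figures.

2.86 mg/L

Species balance on tank i: dCᵢ/dt = (Cᵢ₋₁ − Cᵢ)/τᵢ with τᵢ = Vᵢ/Q.
τ₁ = 146/4.95 = 29.495 min; τ₂ = 35.6/4.95 = 7.1919 min.
Tank 1: C₁ = C_in(1 − e^(−t/τ₁)). Tank 2 (τ₁ ≠ τ₂): C₂ = C_in[1 − (τ₁ e^(−t/τ₁) − τ₂ e^(−t/τ₂))/(τ₁ − τ₂)].
At t = 48.3: e^(−t/τ₁) = 0.19445, e^(−t/τ₂) = 0.0012115.
C₂ = 3.85·[1 − (29.495·0.19445 − 7.1919·0.0012115)/(22.303)] = 3.85·0.74323 = 2.8615 mg/L.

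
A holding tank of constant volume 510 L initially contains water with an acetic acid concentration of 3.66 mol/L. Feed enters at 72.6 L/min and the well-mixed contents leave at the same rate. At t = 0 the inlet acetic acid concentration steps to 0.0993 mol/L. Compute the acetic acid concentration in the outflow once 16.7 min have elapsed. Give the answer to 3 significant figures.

Unsteady species balance (constant V, well mixed): V dC/dt = Q(C_in − C).
Rewrite as dC/dt + C/τ = C_in/τ, τ = V/Q = 7.0248 min.
C approaches C_in exponentially: C(t) = C_in + (C₀ − C_in) e^(−t/τ).
C(16.7) = 0.0993 + (3.66 − 0.0993)·e^(−16.7/7.0248) = 0.0993 + (3.5607)·0.092801 = 0.42974 mol/L.

0.430 mol/L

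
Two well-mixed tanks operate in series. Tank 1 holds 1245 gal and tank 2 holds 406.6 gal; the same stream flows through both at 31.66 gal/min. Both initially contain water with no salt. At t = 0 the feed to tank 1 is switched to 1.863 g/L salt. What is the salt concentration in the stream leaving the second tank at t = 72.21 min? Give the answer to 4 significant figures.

1.425 g/L

Time constants: τᵢ = Vᵢ/Q for each well-mixed tank.
τ₁ = 1245/31.66 = 39.3241 min; τ₂ = 406.6/31.66 = 12.8427 min.
Tank 1: C₁ = C_in(1 − e^(−t/τ₁)). Tank 2 (τ₁ ≠ τ₂): C₂ = C_in[1 − (τ₁ e^(−t/τ₁) − τ₂ e^(−t/τ₂))/(τ₁ − τ₂)].
At t = 72.21: e^(−t/τ₁) = 0.159409, e^(−t/τ₂) = 0.00361506.
C₂ = 1.863·[1 − (39.3241·0.159409 − 12.8427·0.00361506)/(26.4814)] = 1.863·0.765035 = 1.42526 g/L.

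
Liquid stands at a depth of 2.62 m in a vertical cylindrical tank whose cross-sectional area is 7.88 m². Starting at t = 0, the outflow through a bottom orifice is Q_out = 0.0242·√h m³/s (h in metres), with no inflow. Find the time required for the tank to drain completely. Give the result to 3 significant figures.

1050 s

A dh/dt = −Q_out = −0.0242 √h.
Separate and integrate: 2(√h − √h₀) = −(0.0242/A) t.
Tank is empty when √h = 0: t_empty = 2A√h₀/0.0242.
t_empty = 2·7.88·√2.62/0.0242 = 15.760·1.6186/0.0242 = 1054.1 s.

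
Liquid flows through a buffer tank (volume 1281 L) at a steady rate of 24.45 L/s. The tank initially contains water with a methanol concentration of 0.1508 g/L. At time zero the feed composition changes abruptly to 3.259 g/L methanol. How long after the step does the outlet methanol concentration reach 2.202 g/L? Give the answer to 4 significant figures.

Species balance: V dC/dt = Q(C_in − C) ⇒ τ = V/Q = 52.3926 s.
C(t) = C_in + (C₀ − C_in) e^(−t/τ). Set C = 2.202 and solve for t:
e^(−t/τ) = (C − C_in)/(C₀ − C_in) = (2.202 − 3.259)/(0.1508 − 3.259) = 0.340068
t = −τ ln(…) = 52.3926 × 1.07861 = 56.5112 s.

56.51 s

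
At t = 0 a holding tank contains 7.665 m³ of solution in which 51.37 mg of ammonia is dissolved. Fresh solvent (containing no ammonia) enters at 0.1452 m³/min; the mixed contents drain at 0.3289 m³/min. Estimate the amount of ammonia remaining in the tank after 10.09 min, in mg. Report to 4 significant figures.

Let m(t) be the amount of ammonia. Volume: V(t) = V₀ + (Q_in − Q_out) t = 7.665 − 0.183700 t; V(10.09) = 5.81147 m³.
Species balance (pure solvent in): dm/dt = −Q_out · m/V(t).
dm/m = −Q_out dt/(V₀ − 0.183700 t); integrating gives ln(m/m₀) = −(Q_out/(Q_in−Q_out)) ln(V/V₀).
m = m₀ (V₀/V)^(Q_out/(Q_in−Q_out)) = 51.37 × (7.665/5.81147)^(-1.79042) = 31.2935 mg.

31.29 mg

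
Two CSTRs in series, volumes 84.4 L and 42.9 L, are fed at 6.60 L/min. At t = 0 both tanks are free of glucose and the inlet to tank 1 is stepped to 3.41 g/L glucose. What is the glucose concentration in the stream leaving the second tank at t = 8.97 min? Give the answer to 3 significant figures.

0.858 g/L

Time constants: τᵢ = Vᵢ/Q for each well-mixed tank.
τ₁ = 84.4/6.60 = 12.788 min; τ₂ = 42.9/6.60 = 6.5000 min.
Solving the cascade with C₁(0)=C₂(0)=0 gives C₂(t) = C_in[1 − (τ₁ e^(−t/τ₁) − τ₂ e^(−t/τ₂))/(τ₁ − τ₂)].
At t = 8.97: e^(−t/τ₁) = 0.49587, e^(−t/τ₂) = 0.25158.
C₂ = 3.41·[1 − (12.788·0.49587 − 6.5000·0.25158)/(6.2879)] = 3.41·0.25160 = 0.85796 g/L.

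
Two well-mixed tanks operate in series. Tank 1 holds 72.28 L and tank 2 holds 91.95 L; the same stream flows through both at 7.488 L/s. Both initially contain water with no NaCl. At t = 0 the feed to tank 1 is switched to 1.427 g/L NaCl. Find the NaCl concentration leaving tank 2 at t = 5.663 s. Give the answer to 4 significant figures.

0.1372 g/L

Each tank obeys Vᵢ dCᵢ/dt = Q(Cᵢ₋₁ − Cᵢ), so τᵢ = Vᵢ/Q.
τ₁ = 72.28/7.488 = 9.65278 s; τ₂ = 91.95/7.488 = 12.2796 s.
Solving the cascade with C₁(0)=C₂(0)=0 gives C₂(t) = C_in[1 − (τ₁ e^(−t/τ₁) − τ₂ e^(−t/τ₂))/(τ₁ − τ₂)].
At t = 5.663: e^(−t/τ₁) = 0.556176, e^(−t/τ₂) = 0.630546.
C₂ = 1.427·[1 − (9.65278·0.556176 − 12.2796·0.630546)/(-2.62687)] = 1.427·0.0961729 = 0.137239 g/L.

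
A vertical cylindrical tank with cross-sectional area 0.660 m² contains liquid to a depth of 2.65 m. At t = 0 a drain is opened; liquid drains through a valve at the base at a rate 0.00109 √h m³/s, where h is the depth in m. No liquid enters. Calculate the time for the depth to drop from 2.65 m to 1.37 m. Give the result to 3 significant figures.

554 s

Accumulation of liquid (constant cross-section A): A dh/dt = −0.00109 √h.
This is separable: 2 d(√h)/dt = −0.00109/A, so √h = √h₀ − (0.00109/(2A)) t.
t = 2A(√h₀ − √h)/0.00109 = 2·0.660·(√2.65 − √1.37)/0.00109
  = 1.3200 × (1.6279 − 1.1705) / 0.00109 = 553.93 s.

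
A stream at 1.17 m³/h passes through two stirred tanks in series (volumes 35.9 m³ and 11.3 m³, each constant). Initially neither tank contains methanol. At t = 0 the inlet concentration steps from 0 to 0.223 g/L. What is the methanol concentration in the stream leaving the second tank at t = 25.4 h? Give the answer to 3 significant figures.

Species balance on tank i: dCᵢ/dt = (Cᵢ₋₁ − Cᵢ)/τᵢ with τᵢ = Vᵢ/Q.
τ₁ = 35.9/1.17 = 30.684 h; τ₂ = 11.3/1.17 = 9.6581 h.
Solving the cascade with C₁(0)=C₂(0)=0 gives C₂(t) = C_in[1 − (τ₁ e^(−t/τ₁) − τ₂ e^(−t/τ₂))/(τ₁ − τ₂)].
At t = 25.4: e^(−t/τ₁) = 0.43701, e^(−t/τ₂) = 0.072085.
C₂ = 0.223·[1 − (30.684·0.43701 − 9.6581·0.072085)/(21.026)] = 0.223·0.39536 = 0.088166 g/L.

0.0882 g/L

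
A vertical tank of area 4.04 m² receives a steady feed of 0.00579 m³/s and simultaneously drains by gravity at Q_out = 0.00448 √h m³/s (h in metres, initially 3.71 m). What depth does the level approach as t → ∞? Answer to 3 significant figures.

A dh/dt = Q_in − 0.00448 √h. Steady state requires inflow = outflow:
Q_in = 0.00448 √h_ss ⇒ √h_ss = 0.00579/0.00448 = 1.2924.
h_ss = 1.2924² = 1.6703 m. (Since h₀ = 3.71 m > h_ss, the level will fall toward this value.)

1.67 m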